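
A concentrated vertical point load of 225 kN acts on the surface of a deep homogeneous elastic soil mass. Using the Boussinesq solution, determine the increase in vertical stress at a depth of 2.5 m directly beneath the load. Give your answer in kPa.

Boussinesq vertical stress below a point load on an elastic half-space:
Δσ_z = 3P/(2πz²) · [1 + (r/z)²]^(−5/2)
r/z = 0/2.5 = 0; [1+(r/z)²]^(−5/2) = 1.
Δσ_z = 3×225/(2π×2.5²) × 1 = 17.189 × 1 = 17.19 kPa

Δσ_z ≈ 17.2 kPa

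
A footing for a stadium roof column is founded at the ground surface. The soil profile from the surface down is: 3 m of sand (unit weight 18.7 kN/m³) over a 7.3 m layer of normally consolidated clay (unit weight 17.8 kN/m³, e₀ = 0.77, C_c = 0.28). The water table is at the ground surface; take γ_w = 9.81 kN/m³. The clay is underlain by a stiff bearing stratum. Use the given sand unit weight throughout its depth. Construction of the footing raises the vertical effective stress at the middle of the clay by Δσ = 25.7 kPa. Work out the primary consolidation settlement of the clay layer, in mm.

Mid-depth of clay below the ground surface: z = 3 + 7.3/2 = 6.65 m.
Total vertical stress at mid-clay: σ_v = 18.7×3 + 17.8×3.65 = 121.07 kPa.
Pore pressure: u = 9.81×(6.65 − 0) = 65.237 kPa.
Initial effective stress: σ'_0 = σ_v − u = 121.07 − 65.237 = 55.833 kPa.
Final effective stress: σ'_f = σ'_0 + Δσ = 55.833 + 25.7 = 81.533 kPa.
Normally consolidated clay, so the full stress increment lies on the virgin compression line:
S_c = C_c·H/(1+e₀)·log₁₀(σ'_f/σ'_0) = 0.28×7.3/(1+0.77)×log₁₀(81.533/55.833)
    = 1.1548 × 0.16444 = 0.1899 m

S_c ≈ 190 mm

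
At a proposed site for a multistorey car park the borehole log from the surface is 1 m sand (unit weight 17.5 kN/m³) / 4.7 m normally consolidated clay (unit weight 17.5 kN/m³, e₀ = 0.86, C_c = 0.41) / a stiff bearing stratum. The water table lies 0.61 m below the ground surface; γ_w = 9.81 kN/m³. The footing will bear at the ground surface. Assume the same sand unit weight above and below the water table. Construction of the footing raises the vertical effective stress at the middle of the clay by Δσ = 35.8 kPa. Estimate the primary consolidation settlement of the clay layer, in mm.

S_c ≈ 340 mm

Mid-depth of clay below the ground surface: z = 1 + 4.7/2 = 3.35 m.
Total vertical stress at mid-clay: σ_v = 17.5×1 + 17.5×2.35 = 58.625 kPa.
Pore pressure: u = 9.81×(3.35 − 0.61) = 26.879 kPa.
Initial effective stress: σ'_0 = σ_v − u = 58.625 − 26.879 = 31.746 kPa.
Final effective stress: σ'_f = σ'_0 + Δσ = 31.746 + 35.8 = 67.546 kPa.
Normally consolidated clay, so the full stress increment lies on the virgin compression line:
S_c = C_c·H/(1+e₀)·log₁₀(σ'_f/σ'_0) = 0.41×4.7/(1+0.86)×log₁₀(67.546/31.746)
    = 1.036 × 0.32791 = 0.3397 m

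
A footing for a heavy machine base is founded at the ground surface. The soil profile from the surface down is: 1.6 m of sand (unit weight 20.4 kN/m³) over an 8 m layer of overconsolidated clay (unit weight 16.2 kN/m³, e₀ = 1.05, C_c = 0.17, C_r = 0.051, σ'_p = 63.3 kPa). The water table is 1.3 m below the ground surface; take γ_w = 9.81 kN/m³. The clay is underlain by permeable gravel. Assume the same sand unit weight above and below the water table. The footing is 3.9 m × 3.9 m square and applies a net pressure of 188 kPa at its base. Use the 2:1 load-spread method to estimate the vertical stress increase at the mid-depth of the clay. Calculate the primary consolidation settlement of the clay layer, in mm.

Mid-depth of clay below the ground surface: z = 1.6 + 8/2 = 5.6 m.
Total vertical stress at mid-clay: σ_v = 20.4×1.6 + 16.2×4 = 97.44 kPa.
Pore pressure: u = 9.81×(5.6 − 1.3) = 42.183 kPa.
Initial effective stress: σ'_0 = σ_v − u = 97.44 − 42.183 = 55.257 kPa.
Stress increase at mid-clay by the 2:1 spreading method:
Δσ = qBL/((B+z)(L+z)) = 188×3.9×3.9/((3.9+5.6)(3.9+5.6)) = 31.684 kPa
Final effective stress: σ'_f = 55.257 + 31.684 = 86.941 kPa.
σ'_f = 86.941 > σ'_p = 63.3 kPa, so the stress path crosses the preconsolidation pressure — recompression up to σ'_p, then virgin compression beyond:
S_c = H/(1+e₀)·[C_r·log₁₀(σ'_p/σ'_0) + C_c·log₁₀(σ'_f/σ'_p)]
    = 8/2.05 × [0.051×log₁₀(63.3/55.257) + 0.17×log₁₀(86.941/63.3)]
    = 3.9024 × [0.0030098 + 0.02343] = 0.1032 m

S_c ≈ 103 mm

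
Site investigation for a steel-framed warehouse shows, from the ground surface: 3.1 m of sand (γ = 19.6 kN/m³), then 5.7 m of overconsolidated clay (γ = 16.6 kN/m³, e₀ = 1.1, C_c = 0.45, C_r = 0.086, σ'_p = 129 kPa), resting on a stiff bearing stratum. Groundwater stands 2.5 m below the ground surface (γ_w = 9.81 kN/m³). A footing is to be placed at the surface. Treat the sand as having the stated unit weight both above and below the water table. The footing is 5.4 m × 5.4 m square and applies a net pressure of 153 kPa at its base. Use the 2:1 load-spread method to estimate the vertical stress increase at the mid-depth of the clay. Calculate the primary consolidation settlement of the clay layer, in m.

Mid-depth of clay below the ground surface: z = 3.1 + 5.7/2 = 5.95 m.
Total vertical stress at mid-clay: σ_v = 19.6×3.1 + 16.6×2.85 = 108.07 kPa.
Pore pressure: u = 9.81×(5.95 − 2.5) = 33.845 kPa.
Initial effective stress: σ'_0 = σ_v − u = 108.07 − 33.845 = 74.225 kPa.
Stress increase at mid-clay by the 2:1 spreading method:
Δσ = qBL/((B+z)(L+z)) = 153×5.4×5.4/((5.4+5.95)(5.4+5.95)) = 34.633 kPa
Final effective stress: σ'_f = 74.225 + 34.633 = 108.86 kPa.
σ'_f = 108.86 ≤ σ'_p = 129 kPa, so the clay remains overconsolidated and only the recompression index applies:
S_c = C_r·H/(1+e₀)·log₁₀(σ'_f/σ'_0) = 0.086×5.7/2.1×log₁₀(108.86/74.225)
    = 0.23343 × 0.16632 = 0.03882 m

S_c ≈ 0.0388 m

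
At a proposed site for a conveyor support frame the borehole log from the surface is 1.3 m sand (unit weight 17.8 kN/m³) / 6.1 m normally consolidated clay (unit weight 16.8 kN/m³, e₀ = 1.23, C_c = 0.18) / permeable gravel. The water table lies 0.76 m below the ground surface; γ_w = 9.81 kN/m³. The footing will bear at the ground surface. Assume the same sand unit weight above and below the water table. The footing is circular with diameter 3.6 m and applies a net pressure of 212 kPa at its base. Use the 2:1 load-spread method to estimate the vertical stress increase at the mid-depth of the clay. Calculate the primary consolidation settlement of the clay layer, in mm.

Mid-depth of clay below the ground surface: z = 1.3 + 6.1/2 = 4.35 m.
Total vertical stress at mid-clay: σ_v = 17.8×1.3 + 16.8×3.05 = 74.38 kPa.
Pore pressure: u = 9.81×(4.35 − 0.76) = 35.218 kPa.
Initial effective stress: σ'_0 = σ_v − u = 74.38 − 35.218 = 39.162 kPa.
Stress increase at mid-clay by the 2:1 spreading method:
Δσ ≈ qD²/(D+z)² = 212×3.6²/(3.6+4.35)² = 43.472 kPa
Final effective stress: σ'_f = σ'_0 + Δσ = 39.162 + 43.472 = 82.634 kPa.
Normally consolidated clay, so the full stress increment lies on the virgin compression line:
S_c = C_c·H/(1+e₀)·log₁₀(σ'_f/σ'_0) = 0.18×6.1/(1+1.23)×log₁₀(82.634/39.162)
    = 0.49238 × 0.32429 = 0.1597 m

S_c ≈ 160 mm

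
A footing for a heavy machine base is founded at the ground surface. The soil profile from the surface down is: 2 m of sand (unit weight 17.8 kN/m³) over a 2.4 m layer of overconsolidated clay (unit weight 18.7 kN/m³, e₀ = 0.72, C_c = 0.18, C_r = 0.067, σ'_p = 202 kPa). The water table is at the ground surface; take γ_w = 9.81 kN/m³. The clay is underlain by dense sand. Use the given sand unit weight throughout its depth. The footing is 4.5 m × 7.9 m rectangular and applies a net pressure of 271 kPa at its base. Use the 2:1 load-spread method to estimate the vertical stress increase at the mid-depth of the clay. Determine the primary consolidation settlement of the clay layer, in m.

Mid-depth of clay below the ground surface: z = 2 + 2.4/2 = 3.2 m.
Total vertical stress at mid-clay: σ_v = 17.8×2 + 18.7×1.2 = 58.04 kPa.
Pore pressure: u = 9.81×(3.2 − 0) = 31.392 kPa.
Initial effective stress: σ'_0 = σ_v − u = 58.04 − 31.392 = 26.648 kPa.
Stress increase at mid-clay by the 2:1 spreading method:
Δσ = qBL/((B+z)(L+z)) = 271×4.5×7.9/((4.5+3.2)(7.9+3.2)) = 112.72 kPa
Final effective stress: σ'_f = 26.648 + 112.72 = 139.37 kPa.
σ'_f = 139.37 ≤ σ'_p = 202 kPa, so the clay remains overconsolidated and only the recompression index applies:
S_c = C_r·H/(1+e₀)·log₁₀(σ'_f/σ'_0) = 0.067×2.4/1.72×log₁₀(139.37/26.648)
    = 0.093485 × 0.7185 = 0.06717 m

S_c ≈ 0.0672 m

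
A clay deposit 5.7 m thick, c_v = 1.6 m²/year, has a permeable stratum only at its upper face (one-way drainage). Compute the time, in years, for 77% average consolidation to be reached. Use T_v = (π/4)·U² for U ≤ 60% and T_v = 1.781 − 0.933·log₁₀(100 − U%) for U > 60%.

t ≈ 10.4 years

Drainage path length: H_d = H = 5.7 m (single drainage).
U > 60%: T_v = 1.781 − 0.933·log₁₀(100 − 77) = 0.51051.
t = T_v·H_d²/c_v = 0.51051×5.7²/1.6 = 10.37 years.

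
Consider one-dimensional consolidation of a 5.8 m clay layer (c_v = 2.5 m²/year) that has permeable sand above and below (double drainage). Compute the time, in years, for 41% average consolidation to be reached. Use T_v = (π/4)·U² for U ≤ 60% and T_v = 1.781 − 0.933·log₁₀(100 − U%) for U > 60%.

Drainage path length: H_d = H/2 = 2.9 m (double drainage).
U ≤ 60%: T_v = (π/4)·U² = (π/4)×0.41² = 0.13203.
t = T_v·H_d²/c_v = 0.13203×2.9²/2.5 = 0.4441 years.

t ≈ 0.444 years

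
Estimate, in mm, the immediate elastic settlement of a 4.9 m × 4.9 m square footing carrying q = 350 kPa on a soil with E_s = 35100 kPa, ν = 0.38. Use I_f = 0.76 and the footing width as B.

S_e ≈ 31.8 mm

Immediate (elastic) settlement: S_e = q·B·(1−ν²)/E_s · I_f.
S_e = 350 × 4.9 × (1 − 0.38²) / 35100 × 0.76
    = 350 × 4.9 × 0.8556 / 35100 × 0.76
    = 0.03177 m = 31.77 mm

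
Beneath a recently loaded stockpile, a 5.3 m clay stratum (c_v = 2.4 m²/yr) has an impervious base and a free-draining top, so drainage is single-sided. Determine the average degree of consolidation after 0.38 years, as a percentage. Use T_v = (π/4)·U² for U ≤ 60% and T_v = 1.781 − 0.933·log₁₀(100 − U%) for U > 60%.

U ≈ 20.3 %

Drainage path length: H_d = H = 5.3 m (single drainage).
T_v = c_v·t/H_d² = 2.4×0.38/5.3² = 0.032467.
T_v = 0.032467 corresponds to the U ≤ 60% branch:
U = √(4T_v/π) = 0.2033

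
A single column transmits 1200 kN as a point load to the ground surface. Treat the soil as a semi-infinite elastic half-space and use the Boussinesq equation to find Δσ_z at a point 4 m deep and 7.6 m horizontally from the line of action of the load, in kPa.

Boussinesq vertical stress below a point load on an elastic half-space:
Δσ_z = 3P/(2πz²) · [1 + (r/z)²]^(−5/2)
r/z = 7.6/4 = 1.9; [1+(r/z)²]^(−5/2) = 0.021915.
Δσ_z = 3×1200/(2π×4²) × 0.021915 = 35.81 × 0.021915 = 0.7848 kPa

Δσ_z ≈ 0.785 kPa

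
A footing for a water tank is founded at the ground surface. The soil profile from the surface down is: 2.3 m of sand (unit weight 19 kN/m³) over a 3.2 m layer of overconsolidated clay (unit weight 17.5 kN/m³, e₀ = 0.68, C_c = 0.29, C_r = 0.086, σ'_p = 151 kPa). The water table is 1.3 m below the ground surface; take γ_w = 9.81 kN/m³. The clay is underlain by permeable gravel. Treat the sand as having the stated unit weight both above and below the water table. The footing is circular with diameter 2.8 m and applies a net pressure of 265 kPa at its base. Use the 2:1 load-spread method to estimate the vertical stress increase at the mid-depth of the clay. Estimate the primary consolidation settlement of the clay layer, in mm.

Mid-depth of clay below the ground surface: z = 2.3 + 3.2/2 = 3.9 m.
Total vertical stress at mid-clay: σ_v = 19×2.3 + 17.5×1.6 = 71.7 kPa.
Pore pressure: u = 9.81×(3.9 − 1.3) = 25.506 kPa.
Initial effective stress: σ'_0 = σ_v − u = 71.7 − 25.506 = 46.194 kPa.
Stress increase at mid-clay by the 2:1 spreading method:
Δσ ≈ qD²/(D+z)² = 265×2.8²/(2.8+3.9)² = 46.282 kPa
Final effective stress: σ'_f = 46.194 + 46.282 = 92.476 kPa.
σ'_f = 92.476 ≤ σ'_p = 151 kPa, so the clay remains overconsolidated and only the recompression index applies:
S_c = C_r·H/(1+e₀)·log₁₀(σ'_f/σ'_0) = 0.086×3.2/1.68×log₁₀(92.476/46.194)
    = 0.16381 × 0.30144 = 0.04938 m

S_c ≈ 49.4 mm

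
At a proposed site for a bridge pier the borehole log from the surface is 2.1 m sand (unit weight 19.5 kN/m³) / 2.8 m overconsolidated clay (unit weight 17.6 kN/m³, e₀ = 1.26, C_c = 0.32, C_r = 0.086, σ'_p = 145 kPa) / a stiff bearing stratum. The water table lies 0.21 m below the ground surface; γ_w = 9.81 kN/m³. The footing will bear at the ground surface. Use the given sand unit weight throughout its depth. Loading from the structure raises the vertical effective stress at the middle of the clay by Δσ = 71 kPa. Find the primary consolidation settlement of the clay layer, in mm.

S_c ≈ 52.8 mm

Mid-depth of clay below the ground surface: z = 2.1 + 2.8/2 = 3.5 m.
Total vertical stress at mid-clay: σ_v = 19.5×2.1 + 17.6×1.4 = 65.59 kPa.
Pore pressure: u = 9.81×(3.5 − 0.21) = 32.275 kPa.
Initial effective stress: σ'_0 = σ_v − u = 65.59 − 32.275 = 33.315 kPa.
Final effective stress: σ'_f = 33.315 + 71 = 104.31 kPa.
σ'_f = 104.31 ≤ σ'_p = 145 kPa, so the clay remains overconsolidated and only the recompression index applies:
S_c = C_r·H/(1+e₀)·log₁₀(σ'_f/σ'_0) = 0.086×2.8/2.26×log₁₀(104.31/33.315)
    = 0.10655 × 0.49569 = 0.05281 m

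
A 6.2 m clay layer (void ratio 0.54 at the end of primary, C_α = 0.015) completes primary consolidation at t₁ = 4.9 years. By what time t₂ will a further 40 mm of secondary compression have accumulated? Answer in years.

S_s = C_α·H/(1+e_p)·log₁₀(t₂/t₁) ⇒ log₁₀(t₂/t₁) = S_s·(1+e_p)/(C_α·H).
log₁₀(t₂/t₁) = 0.04 × (1+0.54) / (0.015×6.2) = 0.6624
t₂ = t₁ × 10^0.6624 = 4.9 × 4.596 = 22.52 years

t₂ ≈ 22.5 years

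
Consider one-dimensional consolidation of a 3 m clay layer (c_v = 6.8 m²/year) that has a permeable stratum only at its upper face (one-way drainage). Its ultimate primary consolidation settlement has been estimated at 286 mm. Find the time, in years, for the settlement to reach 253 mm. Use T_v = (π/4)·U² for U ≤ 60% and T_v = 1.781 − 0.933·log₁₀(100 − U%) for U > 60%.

t ≈ 1.05 years

Drainage path length: H_d = H = 3 m (single drainage).
U = S(t)/S_ult = 253/286 = 0.8846.
U > 60%: T_v = 1.781 − 0.933·log₁₀(100 − 88.462) = 0.79002.
t = T_v·H_d²/c_v = 0.79002×3²/6.8 = 1.046 years.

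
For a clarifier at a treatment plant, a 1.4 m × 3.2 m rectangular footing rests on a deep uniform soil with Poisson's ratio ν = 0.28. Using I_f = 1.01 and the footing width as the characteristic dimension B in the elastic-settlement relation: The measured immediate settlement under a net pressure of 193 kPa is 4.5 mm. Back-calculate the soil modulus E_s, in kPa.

E_s ≈ 55900 kPa

S_e = q·B·(1−ν²)/E_s · I_f  ⇒  E_s = q·B·(1−ν²)·I_f / S_e.
E_s = 193 × 1.4 × 0.9216 × 1.01 / 0.0045 = 55890 kPa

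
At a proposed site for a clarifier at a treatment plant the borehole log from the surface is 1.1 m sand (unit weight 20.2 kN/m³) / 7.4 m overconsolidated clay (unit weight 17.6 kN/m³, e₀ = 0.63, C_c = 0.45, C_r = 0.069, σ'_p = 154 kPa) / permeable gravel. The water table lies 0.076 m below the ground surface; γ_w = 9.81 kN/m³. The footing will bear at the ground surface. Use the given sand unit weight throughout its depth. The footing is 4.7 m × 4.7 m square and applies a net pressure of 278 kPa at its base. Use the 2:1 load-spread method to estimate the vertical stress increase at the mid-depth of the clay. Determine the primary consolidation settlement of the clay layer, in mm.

S_c ≈ 133 mm

Mid-depth of clay below the ground surface: z = 1.1 + 7.4/2 = 4.8 m.
Total vertical stress at mid-clay: σ_v = 20.2×1.1 + 17.6×3.7 = 87.34 kPa.
Pore pressure: u = 9.81×(4.8 − 0.076) = 46.342 kPa.
Initial effective stress: σ'_0 = σ_v − u = 87.34 − 46.342 = 40.998 kPa.
Stress increase at mid-clay by the 2:1 spreading method:
Δσ = qBL/((B+z)(L+z)) = 278×4.7×4.7/((4.7+4.8)(4.7+4.8)) = 68.045 kPa
Final effective stress: σ'_f = 40.998 + 68.045 = 109.04 kPa.
σ'_f = 109.04 ≤ σ'_p = 154 kPa, so the clay remains overconsolidated and only the recompression index applies:
S_c = C_r·H/(1+e₀)·log₁₀(σ'_f/σ'_0) = 0.069×7.4/1.63×log₁₀(109.04/40.998)
    = 0.31325 × 0.42482 = 0.1331 m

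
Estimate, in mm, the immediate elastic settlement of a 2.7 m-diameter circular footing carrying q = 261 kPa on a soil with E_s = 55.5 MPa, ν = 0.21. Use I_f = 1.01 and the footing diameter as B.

S_e ≈ 12.3 mm

Immediate (elastic) settlement: S_e = q·B·(1−ν²)/E_s · I_f.
E_s = 55.5 MPa = 55500 kPa.
S_e = 261 × 2.7 × (1 − 0.21²) / 55500 × 1.01
    = 261 × 2.7 × 0.9559 / 55500 × 1.01
    = 0.01226 m = 12.26 mm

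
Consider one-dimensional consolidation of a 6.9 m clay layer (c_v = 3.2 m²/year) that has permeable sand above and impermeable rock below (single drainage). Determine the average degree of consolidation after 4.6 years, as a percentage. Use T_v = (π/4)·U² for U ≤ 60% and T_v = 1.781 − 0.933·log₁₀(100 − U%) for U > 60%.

U ≈ 62.2 %

Drainage path length: H_d = H = 6.9 m (single drainage).
T_v = c_v·t/H_d² = 3.2×4.6/6.9² = 0.30918.
T_v = 0.30918 corresponds to the U > 60% branch:
U = 1 − 10^((1.781 − T_v)/0.933)/100 = 0.622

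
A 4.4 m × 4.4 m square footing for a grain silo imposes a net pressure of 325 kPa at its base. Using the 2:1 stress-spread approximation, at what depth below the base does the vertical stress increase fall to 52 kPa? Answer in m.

2:1 spreading — at depth z the loaded area has grown by z in each plan dimension:
qB²/(B+z)² = Δσ_z ⇒ z = B(√(q/Δσ_z) − 1) = 4.4×(√(325/52) − 1) = 6.6 m

z ≈ 6.6 m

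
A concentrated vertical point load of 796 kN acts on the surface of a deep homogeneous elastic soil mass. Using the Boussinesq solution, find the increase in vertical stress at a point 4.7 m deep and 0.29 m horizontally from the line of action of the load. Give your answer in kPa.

Boussinesq vertical stress below a point load on an elastic half-space:
Δσ_z = 3P/(2πz²) · [1 + (r/z)²]^(−5/2)
r/z = 0.29/4.7 = 0.061702; [1+(r/z)²]^(−5/2) = 0.99055.
Δσ_z = 3×796/(2π×4.7²) × 0.99055 = 17.205 × 0.99055 = 17.04 kPa

Δσ_z ≈ 17 kPa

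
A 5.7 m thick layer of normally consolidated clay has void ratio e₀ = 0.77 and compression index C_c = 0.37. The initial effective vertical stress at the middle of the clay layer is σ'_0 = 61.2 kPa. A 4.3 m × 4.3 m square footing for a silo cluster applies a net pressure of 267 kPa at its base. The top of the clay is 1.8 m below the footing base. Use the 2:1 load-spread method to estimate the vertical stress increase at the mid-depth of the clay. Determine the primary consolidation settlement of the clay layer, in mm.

S_c ≈ 360 mm

Mid-depth of clay below the footing base: z = 1.8 + 5.7/2 = 4.65 m.
Stress increase at mid-clay by the 2:1 spreading method:
Δσ = qBL/((B+z)(L+z)) = 267×4.3×4.3/((4.3+4.65)(4.3+4.65)) = 61.631 kPa
Final effective stress: σ'_f = σ'_0 + Δσ = 61.2 + 61.631 = 122.83 kPa.
Normally consolidated clay, so the full stress increment lies on the virgin compression line:
S_c = C_c·H/(1+e₀)·log₁₀(σ'_f/σ'_0) = 0.37×5.7/(1+0.77)×log₁₀(122.83/61.2)
    = 1.1915 × 0.30255 = 0.3605 m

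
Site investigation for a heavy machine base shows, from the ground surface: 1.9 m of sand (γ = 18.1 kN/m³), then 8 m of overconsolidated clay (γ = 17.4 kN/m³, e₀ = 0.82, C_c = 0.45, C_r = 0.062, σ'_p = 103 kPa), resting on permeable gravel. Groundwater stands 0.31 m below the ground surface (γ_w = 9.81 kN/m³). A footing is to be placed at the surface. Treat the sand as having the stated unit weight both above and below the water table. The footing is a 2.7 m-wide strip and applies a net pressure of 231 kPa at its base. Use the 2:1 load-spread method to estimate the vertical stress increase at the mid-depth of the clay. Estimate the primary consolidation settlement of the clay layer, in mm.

S_c ≈ 231 mm

Mid-depth of clay below the ground surface: z = 1.9 + 8/2 = 5.9 m.
Total vertical stress at mid-clay: σ_v = 18.1×1.9 + 17.4×4 = 103.99 kPa.
Pore pressure: u = 9.81×(5.9 − 0.31) = 54.838 kPa.
Initial effective stress: σ'_0 = σ_v − u = 103.99 − 54.838 = 49.152 kPa.
Stress increase at mid-clay by the 2:1 spreading method:
Δσ = qB/(B+z) = 231×2.7/(2.7+5.9) = 72.523 kPa
Final effective stress: σ'_f = 49.152 + 72.523 = 121.67 kPa.
σ'_f = 121.67 > σ'_p = 103 kPa, so the stress path crosses the preconsolidation pressure — recompression up to σ'_p, then virgin compression beyond:
S_c = H/(1+e₀)·[C_r·log₁₀(σ'_p/σ'_0) + C_c·log₁₀(σ'_f/σ'_p)]
    = 8/1.82 × [0.062×log₁₀(103/49.152) + 0.45×log₁₀(121.67/103)]
    = 4.3956 × [0.01992 + 0.032556] = 0.2307 m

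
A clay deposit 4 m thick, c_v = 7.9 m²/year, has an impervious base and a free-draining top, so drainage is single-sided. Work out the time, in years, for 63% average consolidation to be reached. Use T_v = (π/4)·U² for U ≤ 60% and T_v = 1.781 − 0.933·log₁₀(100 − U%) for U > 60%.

Drainage path length: H_d = H = 4 m (single drainage).
U > 60%: T_v = 1.781 − 0.933·log₁₀(100 − 63) = 0.31787.
t = T_v·H_d²/c_v = 0.31787×4²/7.9 = 0.6438 years.

t ≈ 0.644 years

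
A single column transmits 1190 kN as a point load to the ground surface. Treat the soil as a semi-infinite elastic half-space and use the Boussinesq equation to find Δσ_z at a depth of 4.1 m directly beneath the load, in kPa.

Boussinesq vertical stress below a point load on an elastic half-space:
Δσ_z = 3P/(2πz²) · [1 + (r/z)²]^(−5/2)
r/z = 0/4.1 = 0; [1+(r/z)²]^(−5/2) = 1.
Δσ_z = 3×1190/(2π×4.1²) × 1 = 33.8 × 1 = 33.8 kPa

Δσ_z ≈ 33.8 kPa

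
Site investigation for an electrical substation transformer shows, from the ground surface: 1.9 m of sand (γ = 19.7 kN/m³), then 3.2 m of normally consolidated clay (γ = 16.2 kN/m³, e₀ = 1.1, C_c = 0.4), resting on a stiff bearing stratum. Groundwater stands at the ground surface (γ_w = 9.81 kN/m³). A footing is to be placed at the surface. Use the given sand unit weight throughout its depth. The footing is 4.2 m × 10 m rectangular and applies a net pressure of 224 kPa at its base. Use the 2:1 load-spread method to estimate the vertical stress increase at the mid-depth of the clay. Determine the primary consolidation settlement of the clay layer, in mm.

S_c ≈ 375 mm

Mid-depth of clay below the ground surface: z = 1.9 + 3.2/2 = 3.5 m.
Total vertical stress at mid-clay: σ_v = 19.7×1.9 + 16.2×1.6 = 63.35 kPa.
Pore pressure: u = 9.81×(3.5 − 0) = 34.335 kPa.
Initial effective stress: σ'_0 = σ_v − u = 63.35 − 34.335 = 29.015 kPa.
Stress increase at mid-clay by the 2:1 spreading method:
Δσ = qBL/((B+z)(L+z)) = 224×4.2×10/((4.2+3.5)(10+3.5)) = 90.505 kPa
Final effective stress: σ'_f = σ'_0 + Δσ = 29.015 + 90.505 = 119.52 kPa.
Normally consolidated clay, so the full stress increment lies on the virgin compression line:
S_c = C_c·H/(1+e₀)·log₁₀(σ'_f/σ'_0) = 0.4×3.2/(1+1.1)×log₁₀(119.52/29.015)
    = 0.60952 × 0.61482 = 0.3747 m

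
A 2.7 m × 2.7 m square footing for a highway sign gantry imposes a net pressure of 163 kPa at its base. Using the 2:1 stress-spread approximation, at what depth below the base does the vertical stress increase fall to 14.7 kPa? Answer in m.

z ≈ 6.29 m

2:1 spreading — at depth z the loaded area has grown by z in each plan dimension:
qB²/(B+z)² = Δσ_z ⇒ z = B(√(q/Δσ_z) − 1) = 2.7×(√(163/14.7) − 1) = 6.291 m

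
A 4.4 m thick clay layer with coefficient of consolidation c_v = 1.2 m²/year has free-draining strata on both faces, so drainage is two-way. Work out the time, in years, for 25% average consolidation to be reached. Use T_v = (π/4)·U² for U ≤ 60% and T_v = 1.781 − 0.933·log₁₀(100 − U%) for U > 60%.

Drainage path length: H_d = H/2 = 2.2 m (double drainage).
U ≤ 60%: T_v = (π/4)·U² = (π/4)×0.25² = 0.049087.
t = T_v·H_d²/c_v = 0.049087×2.2²/1.2 = 0.198 years.

t ≈ 0.198 years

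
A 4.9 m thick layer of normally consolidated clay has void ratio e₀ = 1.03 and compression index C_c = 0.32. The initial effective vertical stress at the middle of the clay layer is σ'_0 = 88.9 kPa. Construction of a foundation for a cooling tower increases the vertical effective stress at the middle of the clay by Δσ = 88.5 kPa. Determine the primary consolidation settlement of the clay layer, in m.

S_c ≈ 0.232 m

Final effective stress: σ'_f = σ'_0 + Δσ = 88.9 + 88.5 = 177.4 kPa.
Normally consolidated clay, so the full stress increment lies on the virgin compression line:
S_c = C_c·H/(1+e₀)·log₁₀(σ'_f/σ'_0) = 0.32×4.9/(1+1.03)×log₁₀(177.4/88.9)
    = 0.77241 × 0.30005 = 0.2318 m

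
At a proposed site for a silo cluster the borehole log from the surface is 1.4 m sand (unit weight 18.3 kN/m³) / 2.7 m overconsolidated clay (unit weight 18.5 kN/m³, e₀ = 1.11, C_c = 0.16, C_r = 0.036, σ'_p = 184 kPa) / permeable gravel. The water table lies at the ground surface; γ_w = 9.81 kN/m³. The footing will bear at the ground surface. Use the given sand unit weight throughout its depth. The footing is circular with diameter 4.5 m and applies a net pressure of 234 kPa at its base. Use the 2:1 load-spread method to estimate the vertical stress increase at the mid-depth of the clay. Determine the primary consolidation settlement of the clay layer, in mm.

S_c ≈ 31.5 mm

Mid-depth of clay below the ground surface: z = 1.4 + 2.7/2 = 2.75 m.
Total vertical stress at mid-clay: σ_v = 18.3×1.4 + 18.5×1.35 = 50.595 kPa.
Pore pressure: u = 9.81×(2.75 − 0) = 26.978 kPa.
Initial effective stress: σ'_0 = σ_v − u = 50.595 − 26.978 = 23.617 kPa.
Stress increase at mid-clay by the 2:1 spreading method:
Δσ ≈ qD²/(D+z)² = 234×4.5²/(4.5+2.75)² = 90.15 kPa
Final effective stress: σ'_f = 23.617 + 90.15 = 113.77 kPa.
σ'_f = 113.77 ≤ σ'_p = 184 kPa, so the clay remains overconsolidated and only the recompression index applies:
S_c = C_r·H/(1+e₀)·log₁₀(σ'_f/σ'_0) = 0.036×2.7/2.11×log₁₀(113.77/23.617)
    = 0.046066 × 0.6828 = 0.03145 m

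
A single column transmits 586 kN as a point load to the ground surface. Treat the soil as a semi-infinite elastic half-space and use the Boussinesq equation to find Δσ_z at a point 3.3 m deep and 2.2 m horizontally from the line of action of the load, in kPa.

Δσ_z ≈ 10.2 kPa

Boussinesq vertical stress below a point load on an elastic half-space:
Δσ_z = 3P/(2πz²) · [1 + (r/z)²]^(−5/2)
r/z = 2.2/3.3 = 0.66667; [1+(r/z)²]^(−5/2) = 0.39879.
Δσ_z = 3×586/(2π×3.3²) × 0.39879 = 25.693 × 0.39879 = 10.25 kPa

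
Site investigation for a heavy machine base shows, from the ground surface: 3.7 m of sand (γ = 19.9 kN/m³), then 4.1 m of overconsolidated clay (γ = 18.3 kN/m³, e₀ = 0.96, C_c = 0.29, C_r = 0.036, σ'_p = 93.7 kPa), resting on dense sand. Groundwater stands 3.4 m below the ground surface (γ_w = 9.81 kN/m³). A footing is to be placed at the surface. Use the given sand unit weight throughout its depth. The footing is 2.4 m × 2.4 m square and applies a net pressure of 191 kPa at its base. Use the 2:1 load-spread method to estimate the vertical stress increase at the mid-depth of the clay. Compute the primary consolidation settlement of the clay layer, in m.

Mid-depth of clay below the ground surface: z = 3.7 + 4.1/2 = 5.75 m.
Total vertical stress at mid-clay: σ_v = 19.9×3.7 + 18.3×2.05 = 111.14 kPa.
Pore pressure: u = 9.81×(5.75 − 3.4) = 23.054 kPa.
Initial effective stress: σ'_0 = σ_v − u = 111.14 − 23.054 = 88.086 kPa.
Stress increase at mid-clay by the 2:1 spreading method:
Δσ = qBL/((B+z)(L+z)) = 191×2.4×2.4/((2.4+5.75)(2.4+5.75)) = 16.563 kPa
Final effective stress: σ'_f = 88.086 + 16.563 = 104.65 kPa.
σ'_f = 104.65 > σ'_p = 93.7 kPa, so the stress path crosses the preconsolidation pressure — recompression up to σ'_p, then virgin compression beyond:
S_c = H/(1+e₀)·[C_r·log₁₀(σ'_p/σ'_0) + C_c·log₁₀(σ'_f/σ'_p)]
    = 4.1/1.96 × [0.036×log₁₀(93.7/88.086) + 0.29×log₁₀(104.65/93.7)]
    = 2.0918 × [0.00096598 + 0.01392] = 0.03114 m

S_c ≈ 0.0311 m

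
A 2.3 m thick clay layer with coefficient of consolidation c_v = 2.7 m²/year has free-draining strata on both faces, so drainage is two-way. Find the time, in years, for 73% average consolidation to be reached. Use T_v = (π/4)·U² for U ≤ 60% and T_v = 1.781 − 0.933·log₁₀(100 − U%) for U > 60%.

t ≈ 0.218 years

Drainage path length: H_d = H/2 = 1.15 m (double drainage).
U > 60%: T_v = 1.781 − 0.933·log₁₀(100 − 73) = 0.44554.
t = T_v·H_d²/c_v = 0.44554×1.15²/2.7 = 0.2182 years.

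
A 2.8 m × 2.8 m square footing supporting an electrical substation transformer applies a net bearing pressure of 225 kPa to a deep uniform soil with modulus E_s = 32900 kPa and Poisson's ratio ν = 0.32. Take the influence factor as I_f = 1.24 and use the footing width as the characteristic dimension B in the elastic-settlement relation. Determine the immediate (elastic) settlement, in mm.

S_e ≈ 21.3 mm

Immediate (elastic) settlement: S_e = q·B·(1−ν²)/E_s · I_f.
S_e = 225 × 2.8 × (1 − 0.32²) / 32900 × 1.24
    = 225 × 2.8 × 0.8976 / 32900 × 1.24
    = 0.02131 m = 21.31 mm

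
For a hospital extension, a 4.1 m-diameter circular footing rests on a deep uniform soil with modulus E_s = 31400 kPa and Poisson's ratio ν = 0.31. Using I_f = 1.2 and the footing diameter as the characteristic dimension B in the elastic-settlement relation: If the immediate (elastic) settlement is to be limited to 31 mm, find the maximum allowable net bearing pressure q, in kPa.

S_e = q·B·(1−ν²)/E_s · I_f  ⇒  q = S_e·E_s / (B·(1−ν²)·I_f).
q = 0.031 × 31400 / (4.1 × 0.9039 × 1.2) = 218.9 kPa

q ≈ 219 kPa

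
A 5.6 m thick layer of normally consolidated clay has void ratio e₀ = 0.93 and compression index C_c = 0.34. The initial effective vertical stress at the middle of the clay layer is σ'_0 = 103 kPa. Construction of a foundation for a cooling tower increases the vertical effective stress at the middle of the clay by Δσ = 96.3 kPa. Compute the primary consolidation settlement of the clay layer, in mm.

S_c ≈ 283 mm

Final effective stress: σ'_f = σ'_0 + Δσ = 103 + 96.3 = 199.3 kPa.
Normally consolidated clay, so the full stress increment lies on the virgin compression line:
S_c = C_c·H/(1+e₀)·log₁₀(σ'_f/σ'_0) = 0.34×5.6/(1+0.93)×log₁₀(199.3/103)
    = 0.98653 × 0.28667 = 0.2828 m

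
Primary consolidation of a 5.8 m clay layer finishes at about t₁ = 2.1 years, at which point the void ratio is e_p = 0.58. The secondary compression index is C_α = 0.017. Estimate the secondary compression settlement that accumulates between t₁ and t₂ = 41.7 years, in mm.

S_s ≈ 81 mm

Secondary compression: S_s = C_α·H/(1+e_p)·log₁₀(t₂/t₁)
S_s = 0.017×5.8/(1+0.58)×log₁₀(41.7/2.1)
    = 0.06241 × 1.298 = 0.081 m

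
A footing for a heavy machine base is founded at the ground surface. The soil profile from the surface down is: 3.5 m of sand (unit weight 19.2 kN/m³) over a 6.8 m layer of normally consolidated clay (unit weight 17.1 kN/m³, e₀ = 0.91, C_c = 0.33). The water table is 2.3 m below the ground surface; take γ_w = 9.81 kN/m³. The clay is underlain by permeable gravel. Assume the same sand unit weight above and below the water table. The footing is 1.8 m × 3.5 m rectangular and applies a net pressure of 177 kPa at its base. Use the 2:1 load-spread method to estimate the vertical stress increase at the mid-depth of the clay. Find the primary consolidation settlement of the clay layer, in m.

S_c ≈ 0.0729 m

Mid-depth of clay below the ground surface: z = 3.5 + 6.8/2 = 6.9 m.
Total vertical stress at mid-clay: σ_v = 19.2×3.5 + 17.1×3.4 = 125.34 kPa.
Pore pressure: u = 9.81×(6.9 − 2.3) = 45.126 kPa.
Initial effective stress: σ'_0 = σ_v − u = 125.34 − 45.126 = 80.214 kPa.
Stress increase at mid-clay by the 2:1 spreading method:
Δσ = qBL/((B+z)(L+z)) = 177×1.8×3.5/((1.8+6.9)(3.5+6.9)) = 12.324 kPa
Final effective stress: σ'_f = σ'_0 + Δσ = 80.214 + 12.324 = 92.538 kPa.
Normally consolidated clay, so the full stress increment lies on the virgin compression line:
S_c = C_c·H/(1+e₀)·log₁₀(σ'_f/σ'_0) = 0.33×6.8/(1+0.91)×log₁₀(92.538/80.214)
    = 1.1749 × 0.06207 = 0.07293 m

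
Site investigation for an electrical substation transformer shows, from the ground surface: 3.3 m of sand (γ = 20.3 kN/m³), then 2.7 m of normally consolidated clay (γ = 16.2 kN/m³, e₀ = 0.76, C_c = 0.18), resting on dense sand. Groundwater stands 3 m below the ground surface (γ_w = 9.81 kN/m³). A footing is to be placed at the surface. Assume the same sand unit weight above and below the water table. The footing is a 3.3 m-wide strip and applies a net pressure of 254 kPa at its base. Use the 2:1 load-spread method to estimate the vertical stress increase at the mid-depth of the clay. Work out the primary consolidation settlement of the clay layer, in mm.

S_c ≈ 107 mm

Mid-depth of clay below the ground surface: z = 3.3 + 2.7/2 = 4.65 m.
Total vertical stress at mid-clay: σ_v = 20.3×3.3 + 16.2×1.35 = 88.86 kPa.
Pore pressure: u = 9.81×(4.65 − 3) = 16.186 kPa.
Initial effective stress: σ'_0 = σ_v − u = 88.86 − 16.186 = 72.674 kPa.
Stress increase at mid-clay by the 2:1 spreading method:
Δσ = qB/(B+z) = 254×3.3/(3.3+4.65) = 105.43 kPa
Final effective stress: σ'_f = σ'_0 + Δσ = 72.674 + 105.43 = 178.1 kPa.
Normally consolidated clay, so the full stress increment lies on the virgin compression line:
S_c = C_c·H/(1+e₀)·log₁₀(σ'_f/σ'_0) = 0.18×2.7/(1+0.76)×log₁₀(178.1/72.674)
    = 0.27614 × 0.38928 = 0.1075 m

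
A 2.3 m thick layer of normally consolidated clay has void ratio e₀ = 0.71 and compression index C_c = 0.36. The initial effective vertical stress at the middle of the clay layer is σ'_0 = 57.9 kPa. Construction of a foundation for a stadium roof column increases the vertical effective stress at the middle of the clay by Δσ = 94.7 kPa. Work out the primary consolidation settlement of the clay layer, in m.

S_c ≈ 0.204 m

Final effective stress: σ'_f = σ'_0 + Δσ = 57.9 + 94.7 = 152.6 kPa.
Normally consolidated clay, so the full stress increment lies on the virgin compression line:
S_c = C_c·H/(1+e₀)·log₁₀(σ'_f/σ'_0) = 0.36×2.3/(1+0.71)×log₁₀(152.6/57.9)
    = 0.48421 × 0.42088 = 0.2038 m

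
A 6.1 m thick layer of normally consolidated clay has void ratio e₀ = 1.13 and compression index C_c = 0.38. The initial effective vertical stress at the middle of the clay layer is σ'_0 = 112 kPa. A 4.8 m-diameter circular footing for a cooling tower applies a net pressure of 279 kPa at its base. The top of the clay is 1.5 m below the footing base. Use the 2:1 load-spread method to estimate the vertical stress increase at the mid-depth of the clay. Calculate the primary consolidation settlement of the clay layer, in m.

Mid-depth of clay below the footing base: z = 1.5 + 6.1/2 = 4.55 m.
Stress increase at mid-clay by the 2:1 spreading method:
Δσ ≈ qD²/(D+z)² = 279×4.8²/(4.8+4.55)² = 73.53 kPa
Final effective stress: σ'_f = σ'_0 + Δσ = 112 + 73.53 = 185.53 kPa.
Normally consolidated clay, so the full stress increment lies on the virgin compression line:
S_c = C_c·H/(1+e₀)·log₁₀(σ'_f/σ'_0) = 0.38×6.1/(1+1.13)×log₁₀(185.53/112)
    = 1.0883 × 0.2192 = 0.2386 m

S_c ≈ 0.239 m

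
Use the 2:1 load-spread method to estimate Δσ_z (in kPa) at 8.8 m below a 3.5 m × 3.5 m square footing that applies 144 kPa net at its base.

By the 2:1 method the load spreads at 1 horizontal : 2 vertical, so at depth z the loaded area has grown by z in each plan dimension:
Δσ = qBL/((B+z)(L+z)) = 144×3.5×3.5/((3.5+8.8)(3.5+8.8)) = 11.66 kPa

Δσ_z ≈ 11.7 kPa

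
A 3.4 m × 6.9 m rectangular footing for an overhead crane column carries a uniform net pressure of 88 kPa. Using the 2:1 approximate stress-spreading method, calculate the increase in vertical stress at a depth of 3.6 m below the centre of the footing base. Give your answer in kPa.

By the 2:1 method the load spreads at 1 horizontal : 2 vertical, so at depth z the loaded area has grown by z in each plan dimension:
Δσ = qBL/((B+z)(L+z)) = 88×3.4×6.9/((3.4+3.6)(6.9+3.6)) = 28.088 kPa

Δσ_z ≈ 28.1 kPa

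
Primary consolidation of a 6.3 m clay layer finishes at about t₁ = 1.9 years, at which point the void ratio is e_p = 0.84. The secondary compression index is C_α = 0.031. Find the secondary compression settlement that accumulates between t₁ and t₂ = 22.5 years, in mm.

Secondary compression: S_s = C_α·H/(1+e_p)·log₁₀(t₂/t₁)
S_s = 0.031×6.3/(1+0.84)×log₁₀(22.5/1.9)
    = 0.1061 × 1.073 = 0.1139 m

S_s ≈ 114 mm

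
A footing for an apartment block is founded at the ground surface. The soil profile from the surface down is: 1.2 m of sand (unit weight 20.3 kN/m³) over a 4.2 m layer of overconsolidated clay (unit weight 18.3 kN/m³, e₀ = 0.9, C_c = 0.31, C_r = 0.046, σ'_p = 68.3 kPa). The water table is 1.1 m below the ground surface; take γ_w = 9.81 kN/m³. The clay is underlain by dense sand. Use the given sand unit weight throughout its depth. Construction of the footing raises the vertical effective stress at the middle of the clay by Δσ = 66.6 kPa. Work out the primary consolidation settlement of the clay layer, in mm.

S_c ≈ 158 mm

Mid-depth of clay below the ground surface: z = 1.2 + 4.2/2 = 3.3 m.
Total vertical stress at mid-clay: σ_v = 20.3×1.2 + 18.3×2.1 = 62.79 kPa.
Pore pressure: u = 9.81×(3.3 − 1.1) = 21.582 kPa.
Initial effective stress: σ'_0 = σ_v − u = 62.79 − 21.582 = 41.208 kPa.
Final effective stress: σ'_f = 41.208 + 66.6 = 107.81 kPa.
σ'_f = 107.81 > σ'_p = 68.3 kPa, so the stress path crosses the preconsolidation pressure — recompression up to σ'_p, then virgin compression beyond:
S_c = H/(1+e₀)·[C_r·log₁₀(σ'_p/σ'_0) + C_c·log₁₀(σ'_f/σ'_p)]
    = 4.2/1.9 × [0.046×log₁₀(68.3/41.208) + 0.31×log₁₀(107.81/68.3)]
    = 2.2105 × [0.010094 + 0.061454] = 0.1582 m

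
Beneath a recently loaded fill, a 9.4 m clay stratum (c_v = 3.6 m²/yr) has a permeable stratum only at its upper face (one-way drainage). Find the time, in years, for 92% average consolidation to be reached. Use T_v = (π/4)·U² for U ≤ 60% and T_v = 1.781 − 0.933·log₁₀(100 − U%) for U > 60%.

t ≈ 23 years

Drainage path length: H_d = H = 9.4 m (single drainage).
U > 60%: T_v = 1.781 − 0.933·log₁₀(100 − 92) = 0.93842.
t = T_v·H_d²/c_v = 0.93842×9.4²/3.6 = 23.03 years.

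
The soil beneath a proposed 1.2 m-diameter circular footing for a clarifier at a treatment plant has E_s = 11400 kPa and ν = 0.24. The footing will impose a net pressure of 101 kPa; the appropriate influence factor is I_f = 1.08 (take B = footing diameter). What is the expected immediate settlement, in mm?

Immediate (elastic) settlement: S_e = q·B·(1−ν²)/E_s · I_f.
S_e = 101 × 1.2 × (1 − 0.24²) / 11400 × 1.08
    = 101 × 1.2 × 0.9424 / 11400 × 1.08
    = 0.01082 m = 10.82 mm

S_e ≈ 10.8 mm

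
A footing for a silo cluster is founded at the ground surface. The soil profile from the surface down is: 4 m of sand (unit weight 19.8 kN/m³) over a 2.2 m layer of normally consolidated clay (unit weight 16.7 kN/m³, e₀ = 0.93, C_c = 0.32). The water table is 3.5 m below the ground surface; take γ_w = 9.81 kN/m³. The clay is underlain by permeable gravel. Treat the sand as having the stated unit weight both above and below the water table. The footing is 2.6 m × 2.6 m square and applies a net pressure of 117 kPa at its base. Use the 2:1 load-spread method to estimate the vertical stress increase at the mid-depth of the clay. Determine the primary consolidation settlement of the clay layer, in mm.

S_c ≈ 23.9 mm

Mid-depth of clay below the ground surface: z = 4 + 2.2/2 = 5.1 m.
Total vertical stress at mid-clay: σ_v = 19.8×4 + 16.7×1.1 = 97.57 kPa.
Pore pressure: u = 9.81×(5.1 − 3.5) = 15.696 kPa.
Initial effective stress: σ'_0 = σ_v − u = 97.57 − 15.696 = 81.874 kPa.
Stress increase at mid-clay by the 2:1 spreading method:
Δσ = qBL/((B+z)(L+z)) = 117×2.6×2.6/((2.6+5.1)(2.6+5.1)) = 13.34 kPa
Final effective stress: σ'_f = σ'_0 + Δσ = 81.874 + 13.34 = 95.214 kPa.
Normally consolidated clay, so the full stress increment lies on the virgin compression line:
S_c = C_c·H/(1+e₀)·log₁₀(σ'_f/σ'_0) = 0.32×2.2/(1+0.93)×log₁₀(95.214/81.874)
    = 0.36477 × 0.065555 = 0.02391 m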